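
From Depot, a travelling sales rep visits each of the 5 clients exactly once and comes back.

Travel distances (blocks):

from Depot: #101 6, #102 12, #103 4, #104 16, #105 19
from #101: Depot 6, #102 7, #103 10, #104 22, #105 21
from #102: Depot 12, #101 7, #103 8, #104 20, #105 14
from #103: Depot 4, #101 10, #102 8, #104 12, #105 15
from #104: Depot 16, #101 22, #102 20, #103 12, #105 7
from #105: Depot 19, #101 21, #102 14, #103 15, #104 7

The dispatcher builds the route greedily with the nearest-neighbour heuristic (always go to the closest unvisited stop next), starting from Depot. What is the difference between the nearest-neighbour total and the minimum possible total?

The nearest-neighbour route is 13 blocks longer than optimal.

From Depot: #103=4, #101=6, #102=12, #104=16, #105=19 → choose #103 (4).
From #103: #102=8, #101=10, #104=12, #105=15 → choose #102 (8).
From #102: #101=7, #105=14, #104=20 → choose #101 (7).
From #101: #105=21, #104=22 → choose #105 (21).
From #105: #104=7 → choose #104 (7).
NN route Depot → #103 → #102 → #101 → #105 → #104 → Depot costs 63.
Optimal: Depot → #101 → #102 → #105 → #104 → #103 → Depot costs 50 (by enumerating all 60 distinct tours).
Excess = 63 − 50 = 13.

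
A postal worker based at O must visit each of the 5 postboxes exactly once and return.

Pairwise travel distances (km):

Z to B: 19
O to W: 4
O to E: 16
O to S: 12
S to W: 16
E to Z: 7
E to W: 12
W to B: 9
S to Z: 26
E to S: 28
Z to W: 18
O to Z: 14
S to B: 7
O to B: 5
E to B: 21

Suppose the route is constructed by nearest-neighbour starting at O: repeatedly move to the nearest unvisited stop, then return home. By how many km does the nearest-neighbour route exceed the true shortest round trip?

From O: W=4, B=5, S=12, Z=14, E=16 → choose W (4).
From W: B=9, E=12, S=16, Z=18 → choose B (9).
From B: S=7, Z=19, E=21 → choose S (7).
From S: Z=26, E=28 → choose Z (26).
From Z: E=7 → choose E (7).
NN route O → W → B → S → Z → E → O costs 69.
Optimal: O → S → B → Z → E → W → O costs 61 (by enumerating all 60 distinct tours).
Excess = 69 − 61 = 8.

Excess over optimum: 8 km.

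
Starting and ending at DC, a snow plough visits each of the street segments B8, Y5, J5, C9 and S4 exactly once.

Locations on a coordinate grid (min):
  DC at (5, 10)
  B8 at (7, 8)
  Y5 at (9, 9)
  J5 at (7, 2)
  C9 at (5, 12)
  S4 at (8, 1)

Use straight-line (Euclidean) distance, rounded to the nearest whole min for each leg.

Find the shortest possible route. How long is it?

Shortest round trip = 25 min.

DC - B8 - Y5 - J5 - C9 - S4 - DC: 3+2+7+10+11+9 = 42
DC - B8 - Y5 - J5 - S4 - C9 - DC: 3+2+7+1+11+2 = 26
DC - B8 - Y5 - C9 - J5 - S4 - DC: 3+2+5+10+1+9 = 30
DC - B8 - Y5 - C9 - S4 - J5 - DC: 3+2+5+11+1+8 = 30
DC - B8 - Y5 - S4 - J5 - C9 - DC: 3+2+8+1+10+2 = 26
DC - B8 - Y5 - S4 - C9 - J5 - DC: 3+2+8+11+10+8 = 42
DC - B8 - J5 - Y5 - C9 - S4 - DC: 3+6+7+5+11+9 = 41
DC - B8 - J5 - Y5 - S4 - C9 - DC: 3+6+7+8+11+2 = 37
DC - B8 - J5 - C9 - Y5 - S4 - DC: 3+6+10+5+8+9 = 41
DC - B8 - J5 - C9 - S4 - Y5 - DC: 3+6+10+11+8+4 = 42
DC - B8 - J5 - S4 - Y5 - C9 - DC: 3+6+1+8+5+2 = 25
DC - B8 - J5 - S4 - C9 - Y5 - DC: 3+6+1+11+5+4 = 30
DC - B8 - C9 - Y5 - J5 - S4 - DC: 3+4+5+7+1+9 = 29
DC - B8 - C9 - Y5 - S4 - J5 - DC: 3+4+5+8+1+8 = 29
… (46 more)
The minimum is 25.
One optimal route: DC → B8 → J5 → S4 → Y5 → C9 → DC (or its reverse).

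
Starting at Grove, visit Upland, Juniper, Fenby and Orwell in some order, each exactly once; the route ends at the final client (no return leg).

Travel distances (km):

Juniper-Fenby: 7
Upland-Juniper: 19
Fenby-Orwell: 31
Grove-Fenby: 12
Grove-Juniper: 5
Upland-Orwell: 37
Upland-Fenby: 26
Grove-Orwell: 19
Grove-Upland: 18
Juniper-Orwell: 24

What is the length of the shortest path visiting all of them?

There are 4! = 24 possible orderings.
Grove - Upland - Juniper - Fenby - Orwell: 18+19+7+31 = 75
Grove - Upland - Juniper - Orwell - Fenby: 18+19+24+31 = 92
Grove - Upland - Fenby - Juniper - Orwell: 18+26+7+24 = 75
Grove - Upland - Fenby - Orwell - Juniper: 18+26+31+24 = 99
Grove - Upland - Orwell - Juniper - Fenby: 18+37+24+7 = 86
Grove - Upland - Orwell - Fenby - Juniper: 18+37+31+7 = 93
Grove - Juniper - Upland - Fenby - Orwell: 5+19+26+31 = 81
Grove - Juniper - Upland - Orwell - Fenby: 5+19+37+31 = 92
Grove - Juniper - Fenby - Upland - Orwell: 5+7+26+37 = 75
Grove - Juniper - Fenby - Orwell - Upland: 5+7+31+37 = 80
Grove - Juniper - Orwell - Upland - Fenby: 5+24+37+26 = 92
Grove - Juniper - Orwell - Fenby - Upland: 5+24+31+26 = 86
Grove - Fenby - Upland - Juniper - Orwell: 12+26+19+24 = 81
Grove - Fenby - Upland - Orwell - Juniper: 12+26+37+24 = 99
… (10 more)
The minimum is 75.
One shortest path: Grove → Upland → Juniper → Fenby → Orwell.

75 km — the minimum one-way total.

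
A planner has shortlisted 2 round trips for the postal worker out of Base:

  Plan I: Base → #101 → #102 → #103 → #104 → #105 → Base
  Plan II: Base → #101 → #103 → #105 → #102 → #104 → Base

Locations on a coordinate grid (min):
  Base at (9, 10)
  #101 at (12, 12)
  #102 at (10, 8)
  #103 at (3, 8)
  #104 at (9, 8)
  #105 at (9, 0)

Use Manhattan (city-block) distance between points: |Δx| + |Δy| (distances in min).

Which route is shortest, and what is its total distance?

Shortest is Plan I, total 42 min.

Plan I: 5 + 6 + 7 + 6 + 8 + 10 = 42
Plan II: 5 + 13 + 14 + 9 + 1 + 2 = 44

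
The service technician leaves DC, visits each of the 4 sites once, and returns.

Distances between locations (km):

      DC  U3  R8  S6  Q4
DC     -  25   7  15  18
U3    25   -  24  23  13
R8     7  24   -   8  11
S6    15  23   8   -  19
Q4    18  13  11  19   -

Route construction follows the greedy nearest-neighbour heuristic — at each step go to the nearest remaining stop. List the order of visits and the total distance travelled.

Total distance 72 km via the nearest-neighbour route DC → R8 → S6 → Q4 → U3 → DC.

DC → [R8:7 / S6:15 / Q4:18 / U3:25] → R8 (7)
R8 → [S6:8 / Q4:11 / U3:24] → S6 (8)
S6 → [Q4:19 / U3:23] → Q4 (19)
Q4 → [U3:13] → U3 (13)
Return U3→DC: 25.
Total = 7 + 8 + 19 + 13 + 25 = 72.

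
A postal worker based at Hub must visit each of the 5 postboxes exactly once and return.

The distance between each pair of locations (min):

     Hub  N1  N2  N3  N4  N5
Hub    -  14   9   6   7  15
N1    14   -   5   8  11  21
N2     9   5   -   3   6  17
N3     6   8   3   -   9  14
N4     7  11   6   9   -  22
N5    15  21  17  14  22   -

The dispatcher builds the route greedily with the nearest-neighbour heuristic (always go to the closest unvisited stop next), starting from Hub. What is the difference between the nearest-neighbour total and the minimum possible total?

7 min longer than the optimal tour.

From Hub: N3=6, N4=7, N2=9, N1=14, N5=15 → choose N3 (6).
From N3: N2=3, N1=8, N4=9, N5=14 → choose N2 (3).
From N2: N1=5, N4=6, N5=17 → choose N1 (5).
From N1: N4=11, N5=21 → choose N4 (11).
From N4: N5=22 → choose N5 (22).
NN route Hub → N3 → N2 → N1 → N4 → N5 → Hub costs 62.
Optimal: Hub → N4 → N1 → N2 → N3 → N5 → Hub costs 55 (by enumerating all 60 distinct tours).
Excess = 62 − 55 = 7.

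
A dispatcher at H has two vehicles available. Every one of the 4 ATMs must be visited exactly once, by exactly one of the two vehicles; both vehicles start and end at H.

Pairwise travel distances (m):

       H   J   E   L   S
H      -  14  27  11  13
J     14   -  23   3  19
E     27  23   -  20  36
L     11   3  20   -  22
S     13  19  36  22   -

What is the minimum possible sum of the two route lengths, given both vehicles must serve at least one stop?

90 m — the smallest possible combined total.

There are 2^3 − 1 = 7 ways to divide the 4 stops into two non-empty groups. For each, the best each vehicle can do is its own shortest tour through its group:
  {J} + {E, L, S}: 28 + 80 = 108
  {E} + {J, L, S}: 54 + 46 = 100
  {J, E} + {L, S}: 64 + 46 = 110
  {L} + {J, E, S}: 22 + 82 = 104
  {J, L} + {E, S}: 28 + 76 = 104
  {E, L} + {J, S}: 58 + 46 = 104
  … (7 splits in total)
  {J, E, L} + {S}: 64 + 26 = 90  ← best
Best: vehicle 1 H → J → L → E → H = 64; vehicle 2 H → S → H = 26; combined 90.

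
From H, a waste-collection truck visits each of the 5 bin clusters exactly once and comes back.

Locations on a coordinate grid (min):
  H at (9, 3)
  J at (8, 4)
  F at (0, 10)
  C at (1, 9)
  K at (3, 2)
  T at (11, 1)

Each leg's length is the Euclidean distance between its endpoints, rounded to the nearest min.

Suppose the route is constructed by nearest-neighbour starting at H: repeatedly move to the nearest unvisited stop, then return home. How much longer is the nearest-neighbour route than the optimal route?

The nearest-neighbour route is 2 min longer than optimal.

H: J=1, T=3, K=6, C=10, F=11 ⇒ J
J: T=4, K=5, C=9, F=10 ⇒ T
T: K=8, C=13, F=14 ⇒ K
K: C=7, F=9 ⇒ C
C: F=1 ⇒ F
NN route H → J → T → K → C → F → H costs 32.
Optimal: H → J → F → C → K → T → H costs 30 (by enumerating all 60 distinct tours).
Excess = 32 − 30 = 2.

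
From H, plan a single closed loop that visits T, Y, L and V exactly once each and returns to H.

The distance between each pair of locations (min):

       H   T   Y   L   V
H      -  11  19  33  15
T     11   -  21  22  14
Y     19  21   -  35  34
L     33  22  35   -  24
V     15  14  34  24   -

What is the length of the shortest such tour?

Minimum total distance: 101 min.

There are 12 distinct closed tours to check (reversals are equivalent).
H → T → Y → L → V → H: 11+21+35+24+15 = 106
H → T → Y → V → L → H: 11+21+34+24+33 = 123
H → T → L → Y → V → H: 11+22+35+34+15 = 117
H → T → L → V → Y → H: 11+22+24+34+19 = 110
H → T → V → Y → L → H: 11+14+34+35+33 = 127
H → T → V → L → Y → H: 11+14+24+35+19 = 103
H → Y → T → L → V → H: 19+21+22+24+15 = 101
H → Y → T → V → L → H: 19+21+14+24+33 = 111
H → Y → L → T → V → H: 19+35+22+14+15 = 105
H → Y → V → T → L → H: 19+34+14+22+33 = 122
H → L → T → Y → V → H: 33+22+21+34+15 = 125
H → L → Y → T → V → H: 33+35+21+14+15 = 118
The minimum is 101.
One optimal route: H → Y → T → L → V → H (or its reverse).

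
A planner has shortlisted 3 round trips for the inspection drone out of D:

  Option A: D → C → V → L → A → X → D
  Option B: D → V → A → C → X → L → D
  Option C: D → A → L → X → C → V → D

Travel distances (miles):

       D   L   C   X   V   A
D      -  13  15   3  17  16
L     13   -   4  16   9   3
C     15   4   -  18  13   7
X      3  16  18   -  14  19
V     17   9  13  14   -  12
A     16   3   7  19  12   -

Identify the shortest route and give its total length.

62 miles — Option A is the shortest.

Option A: 15 + 13 + 9 + 3 + 19 + 3 = 62
Option B: 17 + 12 + 7 + 18 + 16 + 13 = 83
Option C: 16 + 3 + 16 + 18 + 13 + 17 = 83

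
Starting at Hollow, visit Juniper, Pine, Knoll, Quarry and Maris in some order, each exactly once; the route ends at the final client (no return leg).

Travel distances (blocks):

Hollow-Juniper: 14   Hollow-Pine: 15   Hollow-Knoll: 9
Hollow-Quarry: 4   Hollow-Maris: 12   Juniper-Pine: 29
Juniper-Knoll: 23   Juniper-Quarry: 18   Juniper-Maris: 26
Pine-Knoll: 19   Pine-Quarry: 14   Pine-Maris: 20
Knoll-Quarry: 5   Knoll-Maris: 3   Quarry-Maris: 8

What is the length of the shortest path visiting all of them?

60 blocks — the minimum one-way total.

There are 5! = 120 possible orderings.
Hollow→Juniper→Pine→Knoll→Quarry→Maris: 14+29+19+5+8 = 75
Hollow→Juniper→Pine→Knoll→Maris→Quarry: 14+29+19+3+8 = 73
Hollow→Juniper→Pine→Quarry→Knoll→Maris: 14+29+14+5+3 = 65
Hollow→Juniper→Pine→Quarry→Maris→Knoll: 14+29+14+8+3 = 68
Hollow→Juniper→Pine→Maris→Knoll→Quarry: 14+29+20+3+5 = 71
Hollow→Juniper→Pine→Maris→Quarry→Knoll: 14+29+20+8+5 = 76
Hollow→Juniper→Knoll→Pine→Quarry→Maris: 14+23+19+14+8 = 78
Hollow→Juniper→Knoll→Pine→Maris→Quarry: 14+23+19+20+8 = 84
Hollow→Juniper→Knoll→Quarry→Pine→Maris: 14+23+5+14+20 = 76
Hollow→Juniper→Knoll→Quarry→Maris→Pine: 14+23+5+8+20 = 70
Hollow→Juniper→Knoll→Maris→Pine→Quarry: 14+23+3+20+14 = 74
Hollow→Juniper→Knoll→Maris→Quarry→Pine: 14+23+3+8+14 = 62
Hollow→Juniper→Quarry→Pine→Knoll→Maris: 14+18+14+19+3 = 68
Hollow→Juniper→Quarry→Pine→Maris→Knoll: 14+18+14+20+3 = 69
… (106 more)
Hollow→Juniper→Quarry→Knoll→Maris→Pine: 14+18+5+3+20 = 60  ← best
The minimum is 60.
One shortest path: Hollow → Juniper → Quarry → Knoll → Maris → Pine.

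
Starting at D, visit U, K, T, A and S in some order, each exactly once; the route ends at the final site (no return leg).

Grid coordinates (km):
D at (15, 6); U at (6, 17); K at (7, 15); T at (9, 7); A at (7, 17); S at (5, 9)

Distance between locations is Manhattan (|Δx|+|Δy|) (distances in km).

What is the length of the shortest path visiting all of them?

There are 5! = 120 possible orderings.
D→U→K→T→A→S: 20+3+10+12+10 = 55
D→U→K→T→S→A: 20+3+10+6+10 = 49
D→U→K→A→T→S: 20+3+2+12+6 = 43
D→U→K→A→S→T: 20+3+2+10+6 = 41
D→U→K→S→T→A: 20+3+8+6+12 = 49
D→U→K→S→A→T: 20+3+8+10+12 = 53
D→U→T→K→A→S: 20+13+10+2+10 = 55
D→U→T→K→S→A: 20+13+10+8+10 = 61
D→U→T→A→K→S: 20+13+12+2+8 = 55
D→U→T→A→S→K: 20+13+12+10+8 = 63
D→U→T→S→K→A: 20+13+6+8+2 = 49
D→U→T→S→A→K: 20+13+6+10+2 = 51
D→U→A→K→T→S: 20+1+2+10+6 = 39
D→U→A→K→S→T: 20+1+2+8+6 = 37
… (106 more)
D→T→S→K→A→U: 7+6+8+2+1 = 24  ← best
The minimum is 24.
One shortest path: D → T → S → K → A → U.

Shortest open route: 24 km.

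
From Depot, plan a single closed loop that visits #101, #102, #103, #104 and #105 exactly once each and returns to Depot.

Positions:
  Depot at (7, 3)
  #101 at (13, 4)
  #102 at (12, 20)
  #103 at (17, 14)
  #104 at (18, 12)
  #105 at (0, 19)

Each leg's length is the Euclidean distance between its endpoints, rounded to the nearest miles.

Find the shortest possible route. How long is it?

Shortest round trip = 54 miles.

With 5 stops there are 5!/2 = 60 distinct round trips (a route and its reverse cost the same).
Depot-#101-#102-#103-#104-#105-Depot: 6+16+8+2+19+17 = 68
Depot-#101-#102-#103-#105-#104-Depot: 6+16+8+18+19+14 = 81
Depot-#101-#102-#104-#103-#105-Depot: 6+16+10+2+18+17 = 69
Depot-#101-#102-#104-#105-#103-Depot: 6+16+10+19+18+15 = 84
Depot-#101-#102-#105-#103-#104-Depot: 6+16+12+18+2+14 = 68
Depot-#101-#102-#105-#104-#103-Depot: 6+16+12+19+2+15 = 70
Depot-#101-#103-#102-#104-#105-Depot: 6+11+8+10+19+17 = 71
Depot-#101-#103-#102-#105-#104-Depot: 6+11+8+12+19+14 = 70
Depot-#101-#103-#104-#102-#105-Depot: 6+11+2+10+12+17 = 58
Depot-#101-#103-#104-#105-#102-Depot: 6+11+2+19+12+18 = 68
Depot-#101-#103-#105-#102-#104-Depot: 6+11+18+12+10+14 = 71
Depot-#101-#103-#105-#104-#102-Depot: 6+11+18+19+10+18 = 82
Depot-#101-#104-#102-#103-#105-Depot: 6+9+10+8+18+17 = 68
Depot-#101-#104-#102-#105-#103-Depot: 6+9+10+12+18+15 = 70
… (46 more)
Depot-#101-#104-#103-#102-#105-Depot: 6+9+2+8+12+17 = 54  ← best
The minimum is 54.
One optimal route: Depot → #101 → #104 → #103 → #102 → #105 → Depot (or its reverse).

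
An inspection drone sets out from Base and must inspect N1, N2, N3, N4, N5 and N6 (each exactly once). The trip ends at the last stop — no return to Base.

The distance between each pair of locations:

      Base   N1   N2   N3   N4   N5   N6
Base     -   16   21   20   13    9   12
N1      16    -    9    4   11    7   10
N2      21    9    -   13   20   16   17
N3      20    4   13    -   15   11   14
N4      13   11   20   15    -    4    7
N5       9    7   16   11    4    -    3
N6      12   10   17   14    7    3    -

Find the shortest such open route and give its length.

There are 6! = 720 possible orderings.
Base→N1→N2→N3→N4→N5→N6: 16+9+13+15+4+3 = 60
Base→N1→N2→N3→N4→N6→N5: 16+9+13+15+7+3 = 63
Base→N1→N2→N3→N5→N4→N6: 16+9+13+11+4+7 = 60
Base→N1→N2→N3→N5→N6→N4: 16+9+13+11+3+7 = 59
Base→N1→N2→N3→N6→N4→N5: 16+9+13+14+7+4 = 63
Base→N1→N2→N3→N6→N5→N4: 16+9+13+14+3+4 = 59
Base→N1→N2→N4→N3→N5→N6: 16+9+20+15+11+3 = 74
Base→N1→N2→N4→N3→N6→N5: 16+9+20+15+14+3 = 77
… (712 more)
Base→N4→N5→N6→N1→N3→N2: 13+4+3+10+4+13 = 47  ← best
The minimum is 47.
One shortest path: Base → N4 → N5 → N6 → N1 → N3 → N2.

Minimum one-way distance = 47.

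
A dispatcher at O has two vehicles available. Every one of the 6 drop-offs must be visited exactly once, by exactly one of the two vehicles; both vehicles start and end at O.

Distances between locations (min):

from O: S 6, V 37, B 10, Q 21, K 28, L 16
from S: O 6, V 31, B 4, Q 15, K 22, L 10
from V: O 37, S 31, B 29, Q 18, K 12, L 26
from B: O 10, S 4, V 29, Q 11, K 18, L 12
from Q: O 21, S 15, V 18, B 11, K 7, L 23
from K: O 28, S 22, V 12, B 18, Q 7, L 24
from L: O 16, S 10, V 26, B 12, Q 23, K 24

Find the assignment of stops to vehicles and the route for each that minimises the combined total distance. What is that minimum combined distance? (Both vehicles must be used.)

Minimum combined distance: 94 min.

Check every non-empty split of the stops between the two vehicles; for each half take its own optimal tour:
  {S} + {V, B, Q, K, L}: 12 + 82 = 94
  {V} + {S, B, Q, K, L}: 74 + 68 = 142
  {S, V} + {B, Q, K, L}: 74 + 68 = 142
  {B} + {S, V, Q, K, L}: 20 + 82 = 102
  {S, B} + {V, Q, K, L}: 20 + 82 = 102
  {V, B} + {S, Q, K, L}: 76 + 68 = 144
  … (31 splits in total)
Best: vehicle 1 O → S → O = 12; vehicle 2 O → B → Q → K → V → L → O = 82; combined 94.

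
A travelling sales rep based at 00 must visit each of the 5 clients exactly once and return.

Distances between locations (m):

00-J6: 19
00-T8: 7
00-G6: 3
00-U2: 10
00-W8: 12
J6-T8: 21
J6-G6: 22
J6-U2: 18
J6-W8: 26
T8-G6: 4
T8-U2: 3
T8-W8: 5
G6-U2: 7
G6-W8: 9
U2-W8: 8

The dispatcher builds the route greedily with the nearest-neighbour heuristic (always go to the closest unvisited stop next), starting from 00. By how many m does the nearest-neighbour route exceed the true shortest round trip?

00: G6=3, T8=7, U2=10, W8=12, J6=19 ⇒ G6
G6: T8=4, U2=7, W8=9, J6=22 ⇒ T8
T8: U2=3, W8=5, J6=21 ⇒ U2
U2: W8=8, J6=18 ⇒ W8
W8: J6=26 ⇒ J6
NN route 00 → G6 → T8 → U2 → W8 → J6 → 00 costs 63.
Optimal: 00 → J6 → U2 → T8 → W8 → G6 → 00 costs 57 (by enumerating all 60 distinct tours).
Excess = 63 − 57 = 6.

6 m longer than the optimal tour.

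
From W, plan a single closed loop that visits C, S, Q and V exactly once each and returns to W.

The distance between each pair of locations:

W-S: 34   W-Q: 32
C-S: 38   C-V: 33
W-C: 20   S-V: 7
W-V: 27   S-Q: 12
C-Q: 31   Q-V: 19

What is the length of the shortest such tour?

Minimum total distance: 97.

W-C-S-Q-V-W: 20+38+12+19+27 = 116
W-C-S-V-Q-W: 20+38+7+19+32 = 116
W-C-Q-S-V-W: 20+31+12+7+27 = 97
W-C-Q-V-S-W: 20+31+19+7+34 = 111
W-C-V-S-Q-W: 20+33+7+12+32 = 104
W-C-V-Q-S-W: 20+33+19+12+34 = 118
W-S-C-Q-V-W: 34+38+31+19+27 = 149
W-S-C-V-Q-W: 34+38+33+19+32 = 156
W-S-Q-C-V-W: 34+12+31+33+27 = 137
W-S-V-C-Q-W: 34+7+33+31+32 = 137
W-Q-C-S-V-W: 32+31+38+7+27 = 135
W-Q-S-C-V-W: 32+12+38+33+27 = 142
The minimum is 97.
One optimal route: W → C → Q → S → V → W (or its reverse).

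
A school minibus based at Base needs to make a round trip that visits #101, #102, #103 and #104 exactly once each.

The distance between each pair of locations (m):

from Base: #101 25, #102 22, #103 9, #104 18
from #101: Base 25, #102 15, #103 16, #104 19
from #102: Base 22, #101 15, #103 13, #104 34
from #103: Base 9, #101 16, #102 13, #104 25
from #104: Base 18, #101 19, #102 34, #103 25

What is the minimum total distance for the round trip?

With 4 stops there are 4!/2 = 12 distinct round trips (a route and its reverse cost the same).
Base → #101 → #102 → #103 → #104 → Base: 25+15+13+25+18 = 96
Base → #101 → #102 → #104 → #103 → Base: 25+15+34+25+9 = 108
Base → #101 → #103 → #102 → #104 → Base: 25+16+13+34+18 = 106
Base → #101 → #103 → #104 → #102 → Base: 25+16+25+34+22 = 122
Base → #101 → #104 → #102 → #103 → Base: 25+19+34+13+9 = 100
Base → #101 → #104 → #103 → #102 → Base: 25+19+25+13+22 = 104
Base → #102 → #101 → #103 → #104 → Base: 22+15+16+25+18 = 96
Base → #102 → #101 → #104 → #103 → Base: 22+15+19+25+9 = 90
Base → #102 → #103 → #101 → #104 → Base: 22+13+16+19+18 = 88
Base → #102 → #104 → #101 → #103 → Base: 22+34+19+16+9 = 100
Base → #103 → #101 → #102 → #104 → Base: 9+16+15+34+18 = 92
Base → #103 → #102 → #101 → #104 → Base: 9+13+15+19+18 = 74
The minimum is 74.
One optimal route: Base → #103 → #102 → #101 → #104 → Base (or its reverse).

Shortest round trip = 74 m.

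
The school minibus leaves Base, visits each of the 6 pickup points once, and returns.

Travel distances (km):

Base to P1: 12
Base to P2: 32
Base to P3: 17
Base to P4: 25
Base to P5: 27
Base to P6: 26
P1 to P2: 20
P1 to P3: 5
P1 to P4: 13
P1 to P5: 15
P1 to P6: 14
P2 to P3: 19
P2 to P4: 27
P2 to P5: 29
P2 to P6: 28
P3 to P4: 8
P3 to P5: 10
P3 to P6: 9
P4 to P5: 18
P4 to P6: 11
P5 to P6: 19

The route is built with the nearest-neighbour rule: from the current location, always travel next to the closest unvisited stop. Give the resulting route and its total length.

Nearest-neighbour total = 116 km; route Base → P1 → P3 → P4 → P6 → P5 → P2 → Base.

At Base the remaining stops are P1 12, P3 17, P4 25, P6 26, P5 27, P2 32; go to P1.
At P1 the remaining stops are P3 5, P4 13, P6 14, P5 15, P2 20; go to P3.
At P3 the remaining stops are P4 8, P6 9, P5 10, P2 19; go to P4.
At P4 the remaining stops are P6 11, P5 18, P2 27; go to P6.
At P6 the remaining stops are P5 19, P2 28; go to P5.
At P5 the remaining stops are P2 29; go to P2.
Return P2→Base: 32.
Total = 12 + 5 + 8 + 11 + 19 + 29 + 32 = 116.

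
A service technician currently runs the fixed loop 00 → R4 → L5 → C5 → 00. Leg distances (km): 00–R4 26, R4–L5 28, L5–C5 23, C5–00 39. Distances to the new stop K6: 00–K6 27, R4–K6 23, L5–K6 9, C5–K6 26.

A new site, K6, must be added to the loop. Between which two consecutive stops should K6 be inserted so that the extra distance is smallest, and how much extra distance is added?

Insertion cost between consecutive stops i–j is d(i,K6) + d(K6,j) − d(i,j):
  between 00 and R4: 27 + 23 − 26 = 24
  between R4 and L5: 23 + 9 − 28 = 4
  between L5 and C5: 9 + 26 − 23 = 12
  between C5 and 00: 26 + 27 − 39 = 14
Cheapest insertion is between R4 and L5, adding 4.
New total = 116 + 4 = 120.

+4 km — insert K6 between R4 and L5.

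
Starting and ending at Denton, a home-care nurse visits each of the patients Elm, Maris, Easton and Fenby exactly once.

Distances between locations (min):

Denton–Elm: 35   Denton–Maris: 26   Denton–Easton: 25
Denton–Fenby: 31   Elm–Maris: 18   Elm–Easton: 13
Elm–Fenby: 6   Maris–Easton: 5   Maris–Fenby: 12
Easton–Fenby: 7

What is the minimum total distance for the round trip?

There are 12 distinct closed tours to check (reversals are equivalent).
Denton→Elm→Maris→Easton→Fenby→Denton: 35+18+5+7+31 = 96
Denton→Elm→Maris→Fenby→Easton→Denton: 35+18+12+7+25 = 97
Denton→Elm→Easton→Maris→Fenby→Denton: 35+13+5+12+31 = 96
Denton→Elm→Easton→Fenby→Maris→Denton: 35+13+7+12+26 = 93
Denton→Elm→Fenby→Maris→Easton→Denton: 35+6+12+5+25 = 83
Denton→Elm→Fenby→Easton→Maris→Denton: 35+6+7+5+26 = 79
Denton→Maris→Elm→Easton→Fenby→Denton: 26+18+13+7+31 = 95
Denton→Maris→Elm→Fenby→Easton→Denton: 26+18+6+7+25 = 82
Denton→Maris→Easton→Elm→Fenby→Denton: 26+5+13+6+31 = 81
Denton→Maris→Fenby→Elm→Easton→Denton: 26+12+6+13+25 = 82
Denton→Easton→Elm→Maris→Fenby→Denton: 25+13+18+12+31 = 99
Denton→Easton→Maris→Elm→Fenby→Denton: 25+5+18+6+31 = 85
The minimum is 79.
One optimal route: Denton → Elm → Fenby → Easton → Maris → Denton (or its reverse).

Shortest round trip = 79 min.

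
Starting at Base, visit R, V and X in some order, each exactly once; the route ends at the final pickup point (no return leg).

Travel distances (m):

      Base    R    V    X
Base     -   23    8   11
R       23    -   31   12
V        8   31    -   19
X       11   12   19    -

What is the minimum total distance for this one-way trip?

Shortest open route: 39 m.

There are 3! = 6 possible orderings.
Base - R - V - X: 23+31+19 = 73
Base - R - X - V: 23+12+19 = 54
Base - V - R - X: 8+31+12 = 51
Base - V - X - R: 8+19+12 = 39
Base - X - R - V: 11+12+31 = 54
Base - X - V - R: 11+19+31 = 61
The minimum is 39.
One shortest path: Base → V → X → R.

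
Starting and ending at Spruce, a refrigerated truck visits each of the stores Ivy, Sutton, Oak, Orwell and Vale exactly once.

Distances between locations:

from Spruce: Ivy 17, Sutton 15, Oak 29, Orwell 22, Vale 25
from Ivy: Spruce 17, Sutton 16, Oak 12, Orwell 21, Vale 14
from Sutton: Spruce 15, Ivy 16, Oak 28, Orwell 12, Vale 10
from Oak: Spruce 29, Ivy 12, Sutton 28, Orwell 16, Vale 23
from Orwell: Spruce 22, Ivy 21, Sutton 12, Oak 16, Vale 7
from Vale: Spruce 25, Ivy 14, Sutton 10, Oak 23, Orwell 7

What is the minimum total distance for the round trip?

With 5 stops there are 5!/2 = 60 distinct round trips (a route and its reverse cost the same).
Spruce-Ivy-Sutton-Oak-Orwell-Vale-Spruce: 17+16+28+16+7+25 = 109
Spruce-Ivy-Sutton-Oak-Vale-Orwell-Spruce: 17+16+28+23+7+22 = 113
Spruce-Ivy-Sutton-Orwell-Oak-Vale-Spruce: 17+16+12+16+23+25 = 109
Spruce-Ivy-Sutton-Orwell-Vale-Oak-Spruce: 17+16+12+7+23+29 = 104
Spruce-Ivy-Sutton-Vale-Oak-Orwell-Spruce: 17+16+10+23+16+22 = 104
Spruce-Ivy-Sutton-Vale-Orwell-Oak-Spruce: 17+16+10+7+16+29 = 95
Spruce-Ivy-Oak-Sutton-Orwell-Vale-Spruce: 17+12+28+12+7+25 = 101
Spruce-Ivy-Oak-Sutton-Vale-Orwell-Spruce: 17+12+28+10+7+22 = 96
Spruce-Ivy-Oak-Orwell-Sutton-Vale-Spruce: 17+12+16+12+10+25 = 92
Spruce-Ivy-Oak-Orwell-Vale-Sutton-Spruce: 17+12+16+7+10+15 = 77
Spruce-Ivy-Oak-Vale-Sutton-Orwell-Spruce: 17+12+23+10+12+22 = 96
Spruce-Ivy-Oak-Vale-Orwell-Sutton-Spruce: 17+12+23+7+12+15 = 86
Spruce-Ivy-Orwell-Sutton-Oak-Vale-Spruce: 17+21+12+28+23+25 = 126
Spruce-Ivy-Orwell-Sutton-Vale-Oak-Spruce: 17+21+12+10+23+29 = 112
… (46 more)
The minimum is 77.
One optimal route: Spruce → Ivy → Oak → Orwell → Vale → Sutton → Spruce (or its reverse).

77 — the shortest possible round trip.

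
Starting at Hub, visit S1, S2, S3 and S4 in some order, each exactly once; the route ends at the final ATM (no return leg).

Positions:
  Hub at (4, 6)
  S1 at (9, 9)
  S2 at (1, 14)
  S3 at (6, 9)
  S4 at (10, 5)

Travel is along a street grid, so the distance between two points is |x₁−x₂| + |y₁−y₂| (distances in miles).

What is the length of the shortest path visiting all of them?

There are 4! = 24 possible orderings.
Hub→S1→S2→S3→S4: 8+13+10+8 = 39
Hub→S1→S2→S4→S3: 8+13+18+8 = 47
Hub→S1→S3→S2→S4: 8+3+10+18 = 39
Hub→S1→S3→S4→S2: 8+3+8+18 = 37
Hub→S1→S4→S2→S3: 8+5+18+10 = 41
Hub→S1→S4→S3→S2: 8+5+8+10 = 31
Hub→S2→S1→S3→S4: 11+13+3+8 = 35
Hub→S2→S1→S4→S3: 11+13+5+8 = 37
Hub→S2→S3→S1→S4: 11+10+3+5 = 29
Hub→S2→S3→S4→S1: 11+10+8+5 = 34
Hub→S2→S4→S1→S3: 11+18+5+3 = 37
Hub→S2→S4→S3→S1: 11+18+8+3 = 40
Hub→S3→S1→S2→S4: 5+3+13+18 = 39
Hub→S3→S1→S4→S2: 5+3+5+18 = 31
… (10 more)
Hub→S4→S1→S3→S2: 7+5+3+10 = 25  ← best
The minimum is 25.
One shortest path: Hub → S4 → S1 → S3 → S2.

Shortest open route: 25 miles.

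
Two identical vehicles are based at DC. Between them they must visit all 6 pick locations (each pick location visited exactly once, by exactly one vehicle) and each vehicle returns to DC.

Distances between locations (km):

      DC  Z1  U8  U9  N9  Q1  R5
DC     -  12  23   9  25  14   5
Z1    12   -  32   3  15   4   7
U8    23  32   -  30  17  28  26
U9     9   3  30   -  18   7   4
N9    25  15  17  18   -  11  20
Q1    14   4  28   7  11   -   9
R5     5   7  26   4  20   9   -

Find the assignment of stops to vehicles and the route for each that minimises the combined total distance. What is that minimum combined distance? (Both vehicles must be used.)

Minimum combined distance: 77 km.

Check every non-empty split of the stops between the two vehicles; for each half take its own optimal tour:
  {Z1} + {U8, U9, N9, Q1, R5}: 24 + 67 = 91
  {U8} + {Z1, U9, N9, Q1, R5}: 46 + 52 = 98
  {Z1, U8} + {U9, N9, Q1, R5}: 67 + 52 = 119
  {U9} + {Z1, U8, N9, Q1, R5}: 18 + 67 = 85
  {Z1, U9} + {U8, N9, Q1, R5}: 24 + 65 = 89
  {U8, U9} + {Z1, N9, Q1, R5}: 62 + 52 = 114
  … (31 splits in total)
  {Z1, U8, U9, N9, Q1} + {R5}: 67 + 10 = 77  ← best
Best: vehicle 1 DC → U8 → N9 → Q1 → Z1 → U9 → DC = 67; vehicle 2 DC → R5 → DC = 10; combined 77.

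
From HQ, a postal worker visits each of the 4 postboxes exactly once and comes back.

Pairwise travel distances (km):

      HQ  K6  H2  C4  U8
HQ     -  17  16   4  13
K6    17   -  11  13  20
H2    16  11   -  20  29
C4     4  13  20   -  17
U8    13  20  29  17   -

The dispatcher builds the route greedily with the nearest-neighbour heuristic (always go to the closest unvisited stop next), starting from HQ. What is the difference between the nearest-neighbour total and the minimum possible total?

HQ: C4=4, U8=13, H2=16, K6=17 ⇒ C4
C4: K6=13, U8=17, H2=20 ⇒ K6
K6: H2=11, U8=20 ⇒ H2
H2: U8=29 ⇒ U8
NN route HQ → C4 → K6 → H2 → U8 → HQ costs 70.
Optimal: HQ → H2 → K6 → U8 → C4 → HQ costs 68 (by enumerating all 12 distinct tours).
Excess = 70 − 68 = 2.

Excess over optimum: 2 km.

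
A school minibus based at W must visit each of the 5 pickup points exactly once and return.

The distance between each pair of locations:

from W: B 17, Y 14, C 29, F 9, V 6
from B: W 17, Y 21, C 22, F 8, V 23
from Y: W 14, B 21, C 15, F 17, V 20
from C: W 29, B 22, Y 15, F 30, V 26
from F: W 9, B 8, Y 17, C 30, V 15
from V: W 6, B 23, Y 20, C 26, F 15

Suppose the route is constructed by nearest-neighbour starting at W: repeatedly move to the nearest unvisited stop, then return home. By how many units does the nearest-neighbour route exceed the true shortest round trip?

14 longer than the optimal tour.

W: V=6, F=9, Y=14, B=17, C=29 ⇒ V
V: F=15, Y=20, B=23, C=26 ⇒ F
F: B=8, Y=17, C=30 ⇒ B
B: Y=21, C=22 ⇒ Y
Y: C=15 ⇒ C
NN route W → V → F → B → Y → C → W costs 94.
Optimal: W → Y → C → B → F → V → W costs 80 (by enumerating all 60 distinct tours).
Excess = 94 − 80 = 14.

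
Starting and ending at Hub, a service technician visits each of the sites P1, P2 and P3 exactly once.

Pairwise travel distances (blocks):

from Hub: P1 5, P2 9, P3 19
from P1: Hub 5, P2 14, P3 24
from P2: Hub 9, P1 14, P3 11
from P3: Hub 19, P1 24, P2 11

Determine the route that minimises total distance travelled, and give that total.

Hub - P1 - P2 - P3 - Hub: 5+14+11+19 = 49
Hub - P1 - P3 - P2 - Hub: 5+24+11+9 = 49
Hub - P2 - P1 - P3 - Hub: 9+14+24+19 = 66
The minimum is 49.
One optimal route: Hub → P1 → P2 → P3 → Hub (or its reverse).

Shortest round trip = 49 blocks.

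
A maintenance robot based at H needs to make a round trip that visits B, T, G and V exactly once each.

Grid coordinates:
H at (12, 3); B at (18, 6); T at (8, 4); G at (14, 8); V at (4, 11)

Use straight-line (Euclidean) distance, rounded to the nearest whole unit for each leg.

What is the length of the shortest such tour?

With 4 stops there are 4!/2 = 12 distinct round trips (a route and its reverse cost the same).
H-B-T-G-V-H: 7+10+7+10+11 = 45
H-B-T-V-G-H: 7+10+8+10+5 = 40
H-B-G-T-V-H: 7+4+7+8+11 = 37
H-B-G-V-T-H: 7+4+10+8+4 = 33
H-B-V-T-G-H: 7+15+8+7+5 = 42
H-B-V-G-T-H: 7+15+10+7+4 = 43
H-T-B-G-V-H: 4+10+4+10+11 = 39
H-T-B-V-G-H: 4+10+15+10+5 = 44
H-T-G-B-V-H: 4+7+4+15+11 = 41
H-T-V-B-G-H: 4+8+15+4+5 = 36
H-G-B-T-V-H: 5+4+10+8+11 = 38
H-G-T-B-V-H: 5+7+10+15+11 = 48
The minimum is 33.
One optimal route: H → B → G → V → T → H (or its reverse).

Shortest round trip = 33.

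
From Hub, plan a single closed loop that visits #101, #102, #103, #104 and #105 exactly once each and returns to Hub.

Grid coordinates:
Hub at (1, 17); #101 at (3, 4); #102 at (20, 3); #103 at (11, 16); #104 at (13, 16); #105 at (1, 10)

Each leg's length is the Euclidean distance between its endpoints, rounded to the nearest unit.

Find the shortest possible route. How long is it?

With 5 stops there are 5!/2 = 60 distinct round trips (a route and its reverse cost the same).
Hub - #101 - #102 - #103 - #104 - #105 - Hub: 13+17+16+2+13+7 = 68
Hub - #101 - #102 - #103 - #105 - #104 - Hub: 13+17+16+12+13+12 = 83
Hub - #101 - #102 - #104 - #103 - #105 - Hub: 13+17+15+2+12+7 = 66
Hub - #101 - #102 - #104 - #105 - #103 - Hub: 13+17+15+13+12+10 = 80
Hub - #101 - #102 - #105 - #103 - #104 - Hub: 13+17+20+12+2+12 = 76
Hub - #101 - #102 - #105 - #104 - #103 - Hub: 13+17+20+13+2+10 = 75
Hub - #101 - #103 - #102 - #104 - #105 - Hub: 13+14+16+15+13+7 = 78
Hub - #101 - #103 - #102 - #105 - #104 - Hub: 13+14+16+20+13+12 = 88
Hub - #101 - #103 - #104 - #102 - #105 - Hub: 13+14+2+15+20+7 = 71
Hub - #101 - #103 - #104 - #105 - #102 - Hub: 13+14+2+13+20+24 = 86
Hub - #101 - #103 - #105 - #102 - #104 - Hub: 13+14+12+20+15+12 = 86
Hub - #101 - #103 - #105 - #104 - #102 - Hub: 13+14+12+13+15+24 = 91
Hub - #101 - #104 - #102 - #103 - #105 - Hub: 13+16+15+16+12+7 = 79
Hub - #101 - #104 - #102 - #105 - #103 - Hub: 13+16+15+20+12+10 = 86
… (46 more)
Hub - #103 - #104 - #102 - #101 - #105 - Hub: 10+2+15+17+6+7 = 57  ← best
The minimum is 57.
One optimal route: Hub → #103 → #104 → #102 → #101 → #105 → Hub (or its reverse).

Minimum total distance: 57.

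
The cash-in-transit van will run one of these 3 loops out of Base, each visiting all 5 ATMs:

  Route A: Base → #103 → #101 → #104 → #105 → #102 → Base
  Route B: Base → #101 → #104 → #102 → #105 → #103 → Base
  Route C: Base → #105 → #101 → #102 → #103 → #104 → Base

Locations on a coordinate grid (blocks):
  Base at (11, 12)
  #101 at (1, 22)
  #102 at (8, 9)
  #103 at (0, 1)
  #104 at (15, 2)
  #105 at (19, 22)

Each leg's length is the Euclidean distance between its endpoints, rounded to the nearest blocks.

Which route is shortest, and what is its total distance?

Route A: 16 + 21 + 24 + 20 + 17 + 4 = 102
Route B: 14 + 24 + 10 + 17 + 28 + 16 = 109
Route C: 13 + 18 + 15 + 11 + 15 + 11 = 83

Shortest is Route C, total 83 blocks.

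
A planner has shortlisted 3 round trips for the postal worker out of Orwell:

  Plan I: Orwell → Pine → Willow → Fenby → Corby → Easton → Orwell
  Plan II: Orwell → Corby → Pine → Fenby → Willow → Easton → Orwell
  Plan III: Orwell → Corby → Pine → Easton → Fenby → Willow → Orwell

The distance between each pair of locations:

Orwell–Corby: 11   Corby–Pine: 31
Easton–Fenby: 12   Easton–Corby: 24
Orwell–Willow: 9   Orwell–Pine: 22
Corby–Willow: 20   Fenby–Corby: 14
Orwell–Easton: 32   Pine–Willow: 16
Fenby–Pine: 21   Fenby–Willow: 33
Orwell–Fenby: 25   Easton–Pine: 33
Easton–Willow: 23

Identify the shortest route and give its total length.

129 — Plan III is the shortest.

Plan I: 22 + 16 + 33 + 14 + 24 + 32 = 141
Plan II: 11 + 31 + 21 + 33 + 23 + 32 = 151
Plan III: 11 + 31 + 33 + 12 + 33 + 9 = 129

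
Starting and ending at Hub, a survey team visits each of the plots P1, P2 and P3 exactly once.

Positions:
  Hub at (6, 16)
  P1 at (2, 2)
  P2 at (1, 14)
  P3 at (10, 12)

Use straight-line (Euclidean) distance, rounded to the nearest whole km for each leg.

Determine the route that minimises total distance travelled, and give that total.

Hub - P1 - P2 - P3 - Hub: 15+12+9+6 = 42
Hub - P1 - P3 - P2 - Hub: 15+13+9+5 = 42
Hub - P2 - P1 - P3 - Hub: 5+12+13+6 = 36
The minimum is 36.
One optimal route: Hub → P2 → P1 → P3 → Hub (or its reverse).

Minimum total distance: 36 km.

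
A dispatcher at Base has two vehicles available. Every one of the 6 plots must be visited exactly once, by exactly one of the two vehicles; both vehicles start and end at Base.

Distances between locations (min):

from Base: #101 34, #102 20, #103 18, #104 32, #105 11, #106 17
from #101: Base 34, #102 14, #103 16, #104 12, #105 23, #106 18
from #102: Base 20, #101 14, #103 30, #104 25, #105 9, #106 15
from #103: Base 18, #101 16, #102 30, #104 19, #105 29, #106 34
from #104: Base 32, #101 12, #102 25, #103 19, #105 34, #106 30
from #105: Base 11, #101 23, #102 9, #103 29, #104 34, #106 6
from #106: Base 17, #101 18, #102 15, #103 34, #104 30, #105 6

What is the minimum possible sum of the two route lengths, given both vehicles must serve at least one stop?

Try each way of splitting the stops between the two vehicles (each non-empty) and, for each split, find the best tour for each vehicle:
  {#101} + {#102, #103, #104, #105, #106}: 68 + 94 = 162
  {#102} + {#101, #103, #104, #105, #106}: 40 + 84 = 124
  {#101, #102} + {#103, #104, #105, #106}: 68 + 84 = 152
  {#103} + {#101, #102, #104, #105, #106}: 36 + 90 = 126
  {#101, #103} + {#102, #104, #105, #106}: 68 + 89 = 157
  {#102, #103} + {#101, #104, #105, #106}: 68 + 79 = 147
  … (31 splits in total)
  {#101, #102, #103, #104} + {#105, #106}: 83 + 34 = 117  ← best
Best: vehicle 1 Base → #102 → #101 → #104 → #103 → Base = 83; vehicle 2 Base → #105 → #106 → Base = 34; combined 117.

117 min — the smallest possible combined total.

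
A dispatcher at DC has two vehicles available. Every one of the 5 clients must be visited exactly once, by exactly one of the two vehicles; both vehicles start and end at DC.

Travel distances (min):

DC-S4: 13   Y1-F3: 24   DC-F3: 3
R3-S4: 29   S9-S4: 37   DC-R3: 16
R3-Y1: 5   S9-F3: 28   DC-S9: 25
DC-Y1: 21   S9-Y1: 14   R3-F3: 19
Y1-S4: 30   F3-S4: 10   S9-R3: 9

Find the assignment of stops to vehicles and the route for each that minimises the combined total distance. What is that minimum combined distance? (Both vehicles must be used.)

86 min — the smallest possible combined total.

Try each way of splitting the stops between the two vehicles (each non-empty) and, for each split, find the best tour for each vehicle:
  {S9} + {R3, Y1, F3, S4}: 50 + 64 = 114
  {R3} + {S9, Y1, F3, S4}: 32 + 82 = 114
  {S9, R3} + {Y1, F3, S4}: 50 + 64 = 114
  {Y1} + {S9, R3, F3, S4}: 42 + 75 = 117
  {S9, Y1} + {R3, F3, S4}: 60 + 58 = 118
  {R3, Y1} + {S9, F3, S4}: 42 + 75 = 117
  … (15 splits in total)
  {S9, R3, Y1} + {F3, S4}: 60 + 26 = 86  ← best
Best: vehicle 1 DC → S9 → R3 → Y1 → DC = 60; vehicle 2 DC → F3 → S4 → DC = 26; combined 86.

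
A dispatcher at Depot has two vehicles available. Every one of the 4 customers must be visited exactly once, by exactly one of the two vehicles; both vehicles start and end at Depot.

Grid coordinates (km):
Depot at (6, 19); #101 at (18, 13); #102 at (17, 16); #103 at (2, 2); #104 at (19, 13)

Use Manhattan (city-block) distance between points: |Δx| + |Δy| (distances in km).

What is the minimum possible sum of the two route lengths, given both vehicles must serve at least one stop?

Minimum combined distance: 80 km.

Try each way of splitting the stops between the two vehicles (each non-empty) and, for each split, find the best tour for each vehicle:
  {#101} + {#102, #103, #104}: 36 + 68 = 104
  {#102} + {#101, #103, #104}: 28 + 68 = 96
  {#101, #102} + {#103, #104}: 36 + 68 = 104
  {#103} + {#101, #102, #104}: 42 + 38 = 80
  {#101, #103} + {#102, #104}: 66 + 38 = 104
  {#102, #103} + {#101, #104}: 64 + 38 = 102
  … (7 splits in total)
Best: vehicle 1 Depot → #103 → Depot = 42; vehicle 2 Depot → #101 → #104 → #102 → Depot = 38; combined 80.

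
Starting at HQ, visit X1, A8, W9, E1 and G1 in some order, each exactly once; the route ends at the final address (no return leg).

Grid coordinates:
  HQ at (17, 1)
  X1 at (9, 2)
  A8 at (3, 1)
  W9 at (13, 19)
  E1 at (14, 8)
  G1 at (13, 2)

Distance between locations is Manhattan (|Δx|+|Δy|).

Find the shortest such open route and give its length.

Shortest open route: 44.

There are 5! = 120 possible orderings.
HQ → X1 → A8 → W9 → E1 → G1: 9+7+28+12+7 = 63
HQ → X1 → A8 → W9 → G1 → E1: 9+7+28+17+7 = 68
HQ → X1 → A8 → E1 → W9 → G1: 9+7+18+12+17 = 63
HQ → X1 → A8 → E1 → G1 → W9: 9+7+18+7+17 = 58
HQ → X1 → A8 → G1 → W9 → E1: 9+7+11+17+12 = 56
HQ → X1 → A8 → G1 → E1 → W9: 9+7+11+7+12 = 46
HQ → X1 → W9 → A8 → E1 → G1: 9+21+28+18+7 = 83
HQ → X1 → W9 → A8 → G1 → E1: 9+21+28+11+7 = 76
HQ → X1 → W9 → E1 → A8 → G1: 9+21+12+18+11 = 71
HQ → X1 → W9 → E1 → G1 → A8: 9+21+12+7+11 = 60
HQ → X1 → W9 → G1 → A8 → E1: 9+21+17+11+18 = 76
HQ → X1 → W9 → G1 → E1 → A8: 9+21+17+7+18 = 72
HQ → X1 → E1 → A8 → W9 → G1: 9+11+18+28+17 = 83
HQ → X1 → E1 → A8 → G1 → W9: 9+11+18+11+17 = 66
… (106 more)
HQ → A8 → X1 → G1 → E1 → W9: 14+7+4+7+12 = 44  ← best
The minimum is 44.
One shortest path: HQ → A8 → X1 → G1 → E1 → W9.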